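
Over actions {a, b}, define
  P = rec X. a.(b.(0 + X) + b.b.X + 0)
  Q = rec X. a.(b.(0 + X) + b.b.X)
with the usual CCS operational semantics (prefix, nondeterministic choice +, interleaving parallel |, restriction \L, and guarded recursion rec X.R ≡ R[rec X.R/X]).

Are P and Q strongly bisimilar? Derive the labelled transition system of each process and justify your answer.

P's transition system — 4 states:
  m0 = rec X. a.(b.(0 + X) + b.b.X + 0) :: -a-> m1
  m1 = b.(0 + (rec X. a.(b.(0 + X) + b.b.X + 0))) + b.b.(rec X. a.(b.(0 + X) + b.b.X + 0)) + 0 :: -b-> m2, -b-> m3
  m2 = 0 + (rec X. a.(b.(0 + X) + b.b.X + 0)) :: -a-> m1
  m3 = b.(rec X. a.(b.(0 + X) + b.b.X + 0)) :: -b-> m0
Q's transition system — 4 states:
  n0 = rec X. a.(b.(0 + X) + b.b.X) :: -a-> n1
  n1 = b.(0 + (rec X. a.(b.(0 + X) + b.b.X))) + b.b.(rec X. a.(b.(0 + X) + b.b.X)) :: -b-> n2, -b-> n3
  n2 = 0 + (rec X. a.(b.(0 + X) + b.b.X)) :: -a-> n1
  n3 = b.(rec X. a.(b.(0 + X) + b.b.X)) :: -b-> n0
Partition-refinement fixed point:
  B0 = {m0, m2, n0, n2}
  B1 = {m1, n1}
  B2 = {m3, n3}
m0 ∈ B0, n0 ∈ B0 → same block

bisimilar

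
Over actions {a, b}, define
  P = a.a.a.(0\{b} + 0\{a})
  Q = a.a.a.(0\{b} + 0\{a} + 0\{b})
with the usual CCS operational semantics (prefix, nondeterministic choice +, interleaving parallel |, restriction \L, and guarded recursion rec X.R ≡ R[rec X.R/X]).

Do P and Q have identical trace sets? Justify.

YES

Reachable graph of P (4 states):
  m0 = a.a.a.(0\{b} + 0\{a}) → =a=> m1
  m1 = a.a.(0\{b} + 0\{a}) → =a=> m2
  m2 = a.(0\{b} + 0\{a}) → =a=> m3
  m3 = 0\{b} + 0\{a} → stopped
Reachable graph of Q (4 states):
  n0 = a.a.a.(0\{b} + 0\{a} + 0\{b}) → =a=> n1
  n1 = a.a.(0\{b} + 0\{a} + 0\{b}) → =a=> n2
  n2 = a.(0\{b} + 0\{a} + 0\{b}) → =a=> n3
  n3 = 0\{b} + 0\{a} + 0\{b} → stopped
Coarsest stable partition (strong bisimilarity classes):
  B0 = {m0, n0}
  B1 = {m1, n1}
  B2 = {m2, n2}
  B3 = {m3, n3}
m0 ∈ B0, n0 ∈ B0 → same block
Bisimilar ⇒ trace-equivalent.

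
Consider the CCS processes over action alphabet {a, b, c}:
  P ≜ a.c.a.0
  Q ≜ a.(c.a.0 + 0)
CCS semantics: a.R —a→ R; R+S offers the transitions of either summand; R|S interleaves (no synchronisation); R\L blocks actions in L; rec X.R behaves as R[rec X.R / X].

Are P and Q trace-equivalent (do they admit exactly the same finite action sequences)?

trace-equivalent

LTS(P): 4 reachable states
  m0 = a.c.a.0 ⊢ -a-> m1
  m1 = c.a.0 ⊢ -c-> m2
  m2 = a.0 ⊢ -a-> m3
  m3 = 0 ⊢ (no moves)
LTS(Q): 4 reachable states
  n0 = a.(c.a.0 + 0) ⊢ -a-> n1
  n1 = c.a.0 + 0 ⊢ -c-> n2
  n2 = a.0 ⊢ -a-> n3
  n3 = 0 ⊢ (no moves)
Coarsest stable partition (strong bisimilarity classes):
  B0 = {m0, n0}
  B1 = {m1, n1}
  B2 = {m2, n2}
  B3 = {m3, n3}
m0 ∈ B0, n0 ∈ B0 → same block
Bisimilar ⇒ trace-equivalent.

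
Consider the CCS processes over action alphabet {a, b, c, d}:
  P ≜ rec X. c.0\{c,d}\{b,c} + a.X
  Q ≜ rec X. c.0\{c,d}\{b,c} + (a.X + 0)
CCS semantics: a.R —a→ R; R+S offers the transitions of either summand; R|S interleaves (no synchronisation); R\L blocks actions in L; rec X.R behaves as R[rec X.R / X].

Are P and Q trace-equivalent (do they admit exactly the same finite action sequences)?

traces(P) = traces(Q)

LTS(P): 2 reachable states
  m0 = rec X. c.0\{c,d}\{b,c} + a.X :: --a--▸ m0, --c--▸ m1
  m1 = 0\{c,d}\{b,c} :: ∅
LTS(Q): 2 reachable states
  n0 = rec X. c.0\{c,d}\{b,c} + (a.X + 0) :: --a--▸ n0, --c--▸ n1
  n1 = 0\{c,d}\{b,c} :: ∅
Bisimilarity quotient blocks:
  B0 = {m0, n0}
  B1 = {m1, n1}
m0 ∈ B0, n0 ∈ B0 → same block
Bisimilar ⇒ trace-equivalent.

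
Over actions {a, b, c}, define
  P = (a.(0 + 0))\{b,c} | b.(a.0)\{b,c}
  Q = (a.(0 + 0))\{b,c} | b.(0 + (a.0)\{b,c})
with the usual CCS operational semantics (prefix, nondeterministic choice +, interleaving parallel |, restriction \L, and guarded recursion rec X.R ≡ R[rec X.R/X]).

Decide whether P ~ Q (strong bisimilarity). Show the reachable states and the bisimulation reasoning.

P ~ Q

P's transition system — 6 states:
  m0 = (a.(0 + 0))\{b,c} | b.(a.0)\{b,c} | =a=> m1, =b=> m2
  m1 = (0 + 0)\{b,c} | b.(a.0)\{b,c} | =b=> m3
  m2 = (a.(0 + 0))\{b,c} | (a.0)\{b,c} | =a=> m3, =a=> m4
  m3 = (0 + 0)\{b,c} | (a.0)\{b,c} | =a=> m5
  m4 = (a.(0 + 0))\{b,c} | 0\{b,c} | =a=> m5
  m5 = (0 + 0)\{b,c} | 0\{b,c} | ∅
Q's transition system — 6 states:
  n0 = (a.(0 + 0))\{b,c} | b.(0 + (a.0)\{b,c}) | =a=> n1, =b=> n2
  n1 = (0 + 0)\{b,c} | b.(0 + (a.0)\{b,c}) | =b=> n3
  n2 = (a.(0 + 0))\{b,c} | (0 + (a.0)\{b,c}) | =a=> n3, =a=> n4
  n3 = (0 + 0)\{b,c} | (0 + (a.0)\{b,c}) | =a=> n5
  n4 = (a.(0 + 0))\{b,c} | 0\{b,c} | =a=> n5
  n5 = (0 + 0)\{b,c} | 0\{b,c} | ∅
Partition-refinement fixed point:
  B0 = {m0, n0}
  B1 = {m2, n2}
  B2 = {m3, m4, n3, n4}
  B3 = {m5, n5}
  B4 = {m1, n1}
m0 ∈ B0, n0 ∈ B0 → same block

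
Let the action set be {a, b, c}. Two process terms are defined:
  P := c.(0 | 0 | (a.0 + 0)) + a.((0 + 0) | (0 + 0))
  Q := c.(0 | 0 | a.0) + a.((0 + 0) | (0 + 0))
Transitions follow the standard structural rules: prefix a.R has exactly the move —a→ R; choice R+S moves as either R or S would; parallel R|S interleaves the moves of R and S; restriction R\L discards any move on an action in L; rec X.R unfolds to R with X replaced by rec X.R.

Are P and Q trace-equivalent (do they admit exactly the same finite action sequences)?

LTS(P): 4 reachable states
  u0 = c.(0 | 0 | (a.0 + 0)) + a.((0 + 0) | (0 + 0)) | ··a··> u1, ··c··> u2
  u1 = (0 + 0) | (0 + 0) | ∅
  u2 = 0 | 0 | (a.0 + 0) | ··a··> u3
  u3 = 0 | 0 | 0 | ∅
LTS(Q): 4 reachable states
  v0 = c.(0 | 0 | a.0) + a.((0 + 0) | (0 + 0)) | ··a··> v1, ··c··> v2
  v1 = (0 + 0) | (0 + 0) | ∅
  v2 = 0 | 0 | a.0 | ··a··> v3
  v3 = 0 | 0 | 0 | ∅
Bisimilarity quotient blocks:
  B0 = {u0, v0}
  B1 = {u1, u3, v1, v3}
  B2 = {u2, v2}
u0 ∈ B0, v0 ∈ B0 → same block
Bisimilar ⇒ trace-equivalent.

trace-equivalent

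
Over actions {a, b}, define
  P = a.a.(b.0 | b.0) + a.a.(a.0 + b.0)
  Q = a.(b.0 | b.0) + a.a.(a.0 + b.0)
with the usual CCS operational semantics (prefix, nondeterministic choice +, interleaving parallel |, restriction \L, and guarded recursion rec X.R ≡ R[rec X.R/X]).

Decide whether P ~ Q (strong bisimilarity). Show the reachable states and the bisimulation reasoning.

P ≁ Q

LTS(P): 9 reachable states
  m0 = a.a.(b.0 | b.0) + a.a.(a.0 + b.0) ⊢ -a-> m1, -a-> m2
  m1 = a.(a.0 + b.0) ⊢ -a-> m3
  m2 = a.(b.0 | b.0) ⊢ -a-> m4
  m3 = a.0 + b.0 ⊢ -a-> m5, -b-> m5
  m4 = b.0 | b.0 ⊢ -b-> m6, -b-> m7
  m5 = 0 ⊢ stopped
  m6 = 0 | b.0 ⊢ -b-> m8
  m7 = b.0 | 0 ⊢ -b-> m8
  m8 = 0 | 0 ⊢ stopped
LTS(Q): 8 reachable states
  n0 = a.(b.0 | b.0) + a.a.(a.0 + b.0) ⊢ -a-> n1, -a-> n2
  n1 = a.(a.0 + b.0) ⊢ -a-> n3
  n2 = b.0 | b.0 ⊢ -b-> n4, -b-> n5
  n3 = a.0 + b.0 ⊢ -a-> n6, -b-> n6
  n4 = 0 | b.0 ⊢ -b-> n7
  n5 = b.0 | 0 ⊢ -b-> n7
  n6 = 0 ⊢ stopped
  n7 = 0 | 0 ⊢ stopped
Partition-refinement fixed point:
  B0 = {m0}
  B1 = {m1, n1}
  B2 = {m3, n3}
  B3 = {m5, m8, n6, n7}
  B4 = {m2}
  B5 = {m4, n2}
  B6 = {m6, m7, n4, n5}
  B7 = {n0}
m0 ∈ B0, n0 ∈ B7 → different blocks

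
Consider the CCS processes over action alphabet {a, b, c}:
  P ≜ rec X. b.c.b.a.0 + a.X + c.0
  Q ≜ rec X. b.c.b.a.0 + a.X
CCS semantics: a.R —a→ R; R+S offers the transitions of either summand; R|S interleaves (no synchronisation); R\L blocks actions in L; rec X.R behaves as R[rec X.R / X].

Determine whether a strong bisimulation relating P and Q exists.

NO

Reachable graph of P (5 states):
  m0 = rec X. b.c.b.a.0 + a.X + c.0 ⊢ —a→ m0, —b→ m1, —c→ m2
  m1 = c.b.a.0 ⊢ —c→ m3
  m2 = 0 ⊢ ∅
  m3 = b.a.0 ⊢ —b→ m4
  m4 = a.0 ⊢ —a→ m2
Reachable graph of Q (5 states):
  n0 = rec X. b.c.b.a.0 + a.X ⊢ —a→ n0, —b→ n1
  n1 = c.b.a.0 ⊢ —c→ n2
  n2 = b.a.0 ⊢ —b→ n3
  n3 = a.0 ⊢ —a→ n4
  n4 = 0 ⊢ ∅
Partition-refinement fixed point:
  B0 = {m0}
  B1 = {m1, n1}
  B2 = {m3, n2}
  B3 = {m4, n3}
  B4 = {m2, n4}
  B5 = {n0}
m0 ∈ B0, n0 ∈ B5 → different blocks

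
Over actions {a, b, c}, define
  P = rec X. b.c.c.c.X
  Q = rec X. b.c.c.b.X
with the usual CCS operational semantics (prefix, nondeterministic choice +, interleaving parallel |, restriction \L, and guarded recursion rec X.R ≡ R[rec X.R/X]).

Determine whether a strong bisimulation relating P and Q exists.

NO

Reachable graph of P (4 states):
  s0 = rec X. b.c.c.c.X has moves --b--▸ s1
  s1 = c.c.c.(rec X. b.c.c.c.X) has moves --c--▸ s2
  s2 = c.c.(rec X. b.c.c.c.X) has moves --c--▸ s3
  s3 = c.(rec X. b.c.c.c.X) has moves --c--▸ s0
Reachable graph of Q (4 states):
  t0 = rec X. b.c.c.b.X has moves --b--▸ t1
  t1 = c.c.b.(rec X. b.c.c.b.X) has moves --c--▸ t2
  t2 = c.b.(rec X. b.c.c.b.X) has moves --c--▸ t3
  t3 = b.(rec X. b.c.c.b.X) has moves --b--▸ t0
Partition-refinement fixed point:
  B0 = {s0}
  B1 = {s1}
  B2 = {s2}
  B3 = {s3}
  B4 = {t0}
  B5 = {t1}
  B6 = {t2}
  B7 = {t3}
s0 ∈ B0, t0 ∈ B4 → different blocks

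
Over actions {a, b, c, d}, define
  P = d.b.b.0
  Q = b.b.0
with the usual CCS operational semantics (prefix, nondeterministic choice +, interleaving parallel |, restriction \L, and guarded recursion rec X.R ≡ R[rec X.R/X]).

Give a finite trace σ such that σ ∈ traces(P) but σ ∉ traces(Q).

d

LTS(P): 4 reachable states
  s0 = d.b.b.0 has moves ··d··> s1
  s1 = b.b.0 has moves ··b··> s2
  s2 = b.0 has moves ··b··> s3
  s3 = 0 has moves ∅
LTS(Q): 3 reachable states
  t0 = b.b.0 has moves ··b··> t1
  t1 = b.0 has moves ··b··> t2
  t2 = 0 has moves ∅
Executing d from P (initial set {s0}):
  [1] d ⇒ {s1}
  ✓ P
Executing d from Q (initial set {t0}):
  [1] d ⇒ ∅ (Q stuck)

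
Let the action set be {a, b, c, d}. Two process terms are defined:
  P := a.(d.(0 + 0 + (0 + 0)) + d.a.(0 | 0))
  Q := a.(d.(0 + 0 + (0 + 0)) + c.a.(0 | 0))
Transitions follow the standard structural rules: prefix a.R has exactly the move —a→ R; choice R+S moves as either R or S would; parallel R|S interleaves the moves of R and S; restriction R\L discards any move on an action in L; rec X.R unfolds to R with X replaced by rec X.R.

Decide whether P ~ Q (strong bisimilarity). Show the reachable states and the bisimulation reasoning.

P ≁ Q

LTS(P): 5 reachable states
  p0 = a.(d.(0 + 0 + (0 + 0)) + d.a.(0 | 0)) ⊢ =a=> p1
  p1 = d.(0 + 0 + (0 + 0)) + d.a.(0 | 0) ⊢ =d=> p2, =d=> p3
  p2 = 0 + 0 + (0 + 0) ⊢ ·
  p3 = a.(0 | 0) ⊢ =a=> p4
  p4 = 0 | 0 ⊢ ·
LTS(Q): 5 reachable states
  q0 = a.(d.(0 + 0 + (0 + 0)) + c.a.(0 | 0)) ⊢ =a=> q1
  q1 = d.(0 + 0 + (0 + 0)) + c.a.(0 | 0) ⊢ =c=> q2, =d=> q3
  q2 = a.(0 | 0) ⊢ =a=> q4
  q3 = 0 + 0 + (0 + 0) ⊢ ·
  q4 = 0 | 0 ⊢ ·
Partition-refinement fixed point:
  B0 = {p0}
  B1 = {p1}
  B2 = {p3, q2}
  B3 = {p2, p4, q3, q4}
  B4 = {q0}
  B5 = {q1}
p0 ∈ B0, q0 ∈ B4 → different blocks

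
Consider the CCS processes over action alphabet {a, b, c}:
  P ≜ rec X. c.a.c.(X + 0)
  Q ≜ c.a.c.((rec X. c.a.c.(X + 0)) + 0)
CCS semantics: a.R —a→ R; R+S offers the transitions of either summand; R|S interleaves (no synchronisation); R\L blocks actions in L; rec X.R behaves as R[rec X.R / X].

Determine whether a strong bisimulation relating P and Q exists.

YES

Reachable graph of P (4 states):
  s0 = rec X. c.a.c.(X + 0) → =c=> s1
  s1 = a.c.((rec X. c.a.c.(X + 0)) + 0) → =a=> s2
  s2 = c.((rec X. c.a.c.(X + 0)) + 0) → =c=> s3
  s3 = (rec X. c.a.c.(X + 0)) + 0 → =c=> s1
Reachable graph of Q (4 states):
  t0 = c.a.c.((rec X. c.a.c.(X + 0)) + 0) → =c=> t1
  t1 = a.c.((rec X. c.a.c.(X + 0)) + 0) → =a=> t2
  t2 = c.((rec X. c.a.c.(X + 0)) + 0) → =c=> t3
  t3 = (rec X. c.a.c.(X + 0)) + 0 → =c=> t1
Partition-refinement fixed point:
  B0 = {s0, s3, t0, t3}
  B1 = {s1, t1}
  B2 = {s2, t2}
s0 ∈ B0, t0 ∈ B0 → same block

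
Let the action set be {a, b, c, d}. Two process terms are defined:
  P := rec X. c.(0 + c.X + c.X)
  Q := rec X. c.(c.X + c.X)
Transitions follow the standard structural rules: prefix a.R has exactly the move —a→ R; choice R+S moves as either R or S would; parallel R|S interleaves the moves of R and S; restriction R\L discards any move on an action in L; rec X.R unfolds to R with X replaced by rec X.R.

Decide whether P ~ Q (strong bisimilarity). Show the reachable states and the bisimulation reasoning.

Reachable graph of P (2 states):
  u0 = rec X. c.(0 + c.X + c.X) :: -c-> u1
  u1 = 0 + c.(rec X. c.(0 + c.X + c.X)) + c.(rec X. c.(0 + c.X + c.X)) :: -c-> u0
Reachable graph of Q (2 states):
  v0 = rec X. c.(c.X + c.X) :: -c-> v1
  v1 = c.(rec X. c.(c.X + c.X)) + c.(rec X. c.(c.X + c.X)) :: -c-> v0
Coarsest stable partition (strong bisimilarity classes):
  B0 = {u0, u1, v0, v1}
u0 ∈ B0, v0 ∈ B0 → same block

bisimilar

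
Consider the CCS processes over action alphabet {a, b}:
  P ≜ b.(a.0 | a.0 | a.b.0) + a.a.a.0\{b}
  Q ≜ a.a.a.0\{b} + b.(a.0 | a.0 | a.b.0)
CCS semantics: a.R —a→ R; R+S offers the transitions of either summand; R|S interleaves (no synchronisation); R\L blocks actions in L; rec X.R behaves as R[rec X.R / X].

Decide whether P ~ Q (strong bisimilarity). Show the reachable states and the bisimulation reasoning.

YES

Reachable graph of P (16 states):
  p0 = b.(a.0 | a.0 | a.b.0) + a.a.a.0\{b} ⊢ --a--▸ p1, --b--▸ p2
  p1 = a.a.0\{b} ⊢ --a--▸ p3
  p2 = a.0 | a.0 | a.b.0 ⊢ --a--▸ p4, --a--▸ p5, --a--▸ p6
  p3 = a.0\{b} ⊢ --a--▸ p7
  p4 = 0 | a.0 | a.b.0 ⊢ --a--▸ p8, --a--▸ p9
  p5 = a.0 | 0 | a.b.0 ⊢ --a--▸ p10, --a--▸ p8
  p6 = a.0 | a.0 | b.0 ⊢ --a--▸ p10, --a--▸ p9, --b--▸ p11
  p7 = 0\{b} ⊢ ∅
  p8 = 0 | 0 | a.b.0 ⊢ --a--▸ p12
  p9 = 0 | a.0 | b.0 ⊢ --a--▸ p12, --b--▸ p13
  p10 = a.0 | 0 | b.0 ⊢ --a--▸ p12, --b--▸ p14
  p11 = a.0 | a.0 | 0 ⊢ --a--▸ p13, --a--▸ p14
  p12 = 0 | 0 | b.0 ⊢ --b--▸ p15
  p13 = 0 | a.0 | 0 ⊢ --a--▸ p15
  p14 = a.0 | 0 | 0 ⊢ --a--▸ p15
  p15 = 0 | 0 | 0 ⊢ ∅
Reachable graph of Q (16 states):
  q0 = a.a.a.0\{b} + b.(a.0 | a.0 | a.b.0) ⊢ --a--▸ q1, --b--▸ q2
  q1 = a.a.0\{b} ⊢ --a--▸ q3
  q2 = a.0 | a.0 | a.b.0 ⊢ --a--▸ q4, --a--▸ q5, --a--▸ q6
  q3 = a.0\{b} ⊢ --a--▸ q7
  q4 = 0 | a.0 | a.b.0 ⊢ --a--▸ q8, --a--▸ q9
  q5 = a.0 | 0 | a.b.0 ⊢ --a--▸ q10, --a--▸ q8
  q6 = a.0 | a.0 | b.0 ⊢ --a--▸ q10, --a--▸ q9, --b--▸ q11
  q7 = 0\{b} ⊢ ∅
  q8 = 0 | 0 | a.b.0 ⊢ --a--▸ q12
  q9 = 0 | a.0 | b.0 ⊢ --a--▸ q12, --b--▸ q13
  q10 = a.0 | 0 | b.0 ⊢ --a--▸ q12, --b--▸ q14
  q11 = a.0 | a.0 | 0 ⊢ --a--▸ q13, --a--▸ q14
  q12 = 0 | 0 | b.0 ⊢ --b--▸ q15
  q13 = 0 | a.0 | 0 ⊢ --a--▸ q15
  q14 = a.0 | 0 | 0 ⊢ --a--▸ q15
  q15 = 0 | 0 | 0 ⊢ ∅
Bisimilarity quotient blocks:
  B0 = {p0, q0}
  B1 = {p1, p11, q1, q11}
  B2 = {p13, p14, p3, q13, q14, q3}
  B3 = {p15, p7, q15, q7}
  B4 = {p2, q2}
  B5 = {p6, q6}
  B6 = {p10, p9, q10, q9}
  B7 = {p12, q12}
  B8 = {p4, p5, q4, q5}
  B9 = {p8, q8}
p0 ∈ B0, q0 ∈ B0 → same block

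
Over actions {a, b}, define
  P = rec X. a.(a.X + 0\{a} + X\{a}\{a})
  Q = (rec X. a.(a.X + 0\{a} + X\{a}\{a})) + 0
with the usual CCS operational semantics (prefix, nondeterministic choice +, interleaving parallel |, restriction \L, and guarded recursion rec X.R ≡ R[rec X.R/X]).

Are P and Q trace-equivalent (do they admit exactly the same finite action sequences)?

trace-equivalent

P's transition system — 2 states:
  p0 = rec X. a.(a.X + 0\{a} + X\{a}\{a}) ⊢ =a=> p1
  p1 = a.(rec X. a.(a.X + 0\{a} + X\{a}\{a})) + 0\{a} + (rec X. a.(a.X + 0\{a} + X\{a}\{a}))\{a}\{a} ⊢ =a=> p0
Q's transition system — 3 states:
  q0 = (rec X. a.(a.X + 0\{a} + X\{a}\{a})) + 0 ⊢ =a=> q1
  q1 = a.(rec X. a.(a.X + 0\{a} + X\{a}\{a})) + 0\{a} + (rec X. a.(a.X + 0\{a} + X\{a}\{a}))\{a}\{a} ⊢ =a=> q2
  q2 = rec X. a.(a.X + 0\{a} + X\{a}\{a}) ⊢ =a=> q1
Coarsest stable partition (strong bisimilarity classes):
  B0 = {p0, p1, q0, q1, q2}
p0 ∈ B0, q0 ∈ B0 → same block
Bisimilar ⇒ trace-equivalent.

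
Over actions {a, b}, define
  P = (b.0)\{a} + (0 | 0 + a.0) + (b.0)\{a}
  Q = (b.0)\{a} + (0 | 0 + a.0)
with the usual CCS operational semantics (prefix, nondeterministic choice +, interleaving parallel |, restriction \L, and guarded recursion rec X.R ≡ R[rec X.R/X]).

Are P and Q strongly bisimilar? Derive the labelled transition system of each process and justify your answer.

P ~ Q

P's transition system — 3 states:
  u0 = (b.0)\{a} + (0 | 0 + a.0) + (b.0)\{a} ⊢ =a=> u1, =b=> u2
  u1 = 0 ⊢ ·
  u2 = 0\{a} ⊢ ·
Q's transition system — 3 states:
  v0 = (b.0)\{a} + (0 | 0 + a.0) ⊢ =a=> v1, =b=> v2
  v1 = 0 ⊢ ·
  v2 = 0\{a} ⊢ ·
Bisimilarity quotient blocks:
  B0 = {u0, v0}
  B1 = {u1, u2, v1, v2}
u0 ∈ B0, v0 ∈ B0 → same block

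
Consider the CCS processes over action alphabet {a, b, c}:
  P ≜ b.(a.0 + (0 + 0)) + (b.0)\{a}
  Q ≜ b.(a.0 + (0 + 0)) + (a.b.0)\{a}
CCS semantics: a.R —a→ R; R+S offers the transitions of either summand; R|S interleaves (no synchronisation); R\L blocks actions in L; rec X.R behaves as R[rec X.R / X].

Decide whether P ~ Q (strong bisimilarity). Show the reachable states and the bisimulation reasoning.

NO

Reachable graph of P (4 states):
  p0 = b.(a.0 + (0 + 0)) + (b.0)\{a} ⊢ =b=> p1, =b=> p2
  p1 = 0\{a} ⊢ stopped
  p2 = a.0 + (0 + 0) ⊢ =a=> p3
  p3 = 0 ⊢ stopped
Reachable graph of Q (3 states):
  q0 = b.(a.0 + (0 + 0)) + (a.b.0)\{a} ⊢ =b=> q1
  q1 = a.0 + (0 + 0) ⊢ =a=> q2
  q2 = 0 ⊢ stopped
Coarsest stable partition (strong bisimilarity classes):
  B0 = {p0}
  B1 = {p1, p3, q2}
  B2 = {p2, q1}
  B3 = {q0}
p0 ∈ B0, q0 ∈ B3 → different blocks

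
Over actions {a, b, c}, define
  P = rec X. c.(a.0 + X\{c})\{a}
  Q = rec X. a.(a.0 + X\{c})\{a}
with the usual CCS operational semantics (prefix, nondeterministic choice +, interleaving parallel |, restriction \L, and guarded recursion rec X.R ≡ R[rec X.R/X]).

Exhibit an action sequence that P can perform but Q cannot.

c

Reachable graph of P (2 states):
  s0 = rec X. c.(a.0 + X\{c})\{a} :: =c=> s1
  s1 = (a.0 + (rec X. c.(a.0 + X\{c})\{a})\{c})\{a} :: deadlocked
Reachable graph of Q (2 states):
  t0 = rec X. a.(a.0 + X\{c})\{a} :: =a=> t1
  t1 = (a.0 + (rec X. a.(a.0 + X\{c})\{a})\{c})\{a} :: deadlocked
Run σ = ⟨c⟩ on P: start {s0}
  [1] c ⇒ {s1}
  ✓ P
Run σ = ⟨c⟩ on Q: start {t0}
  [1] c ⇒ no successor for Q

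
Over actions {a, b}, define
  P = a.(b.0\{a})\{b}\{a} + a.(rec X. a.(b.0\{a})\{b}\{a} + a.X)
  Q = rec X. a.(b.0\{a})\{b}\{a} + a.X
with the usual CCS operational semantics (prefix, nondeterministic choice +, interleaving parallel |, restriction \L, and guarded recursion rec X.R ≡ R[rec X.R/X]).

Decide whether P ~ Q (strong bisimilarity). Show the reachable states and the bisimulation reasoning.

LTS(P): 3 reachable states
  m0 = a.(b.0\{a})\{b}\{a} + a.(rec X. a.(b.0\{a})\{b}\{a} + a.X) ⊢ ··a··> m1, ··a··> m2
  m1 = (b.0\{a})\{b}\{a} ⊢ deadlocked
  m2 = rec X. a.(b.0\{a})\{b}\{a} + a.X ⊢ ··a··> m1, ··a··> m2
LTS(Q): 2 reachable states
  n0 = rec X. a.(b.0\{a})\{b}\{a} + a.X ⊢ ··a··> n0, ··a··> n1
  n1 = (b.0\{a})\{b}\{a} ⊢ deadlocked
Bisimilarity quotient blocks:
  B0 = {m0, m2, n0}
  B1 = {m1, n1}
m0 ∈ B0, n0 ∈ B0 → same block

P ~ Q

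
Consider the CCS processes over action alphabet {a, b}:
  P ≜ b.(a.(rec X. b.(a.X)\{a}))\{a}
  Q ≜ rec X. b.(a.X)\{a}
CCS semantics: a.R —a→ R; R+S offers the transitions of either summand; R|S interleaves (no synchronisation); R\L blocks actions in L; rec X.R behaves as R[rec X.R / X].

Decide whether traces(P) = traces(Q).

trace-equivalent

Reachable graph of P (2 states):
  s0 = b.(a.(rec X. b.(a.X)\{a}))\{a} has moves ··b··> s1
  s1 = (a.(rec X. b.(a.X)\{a}))\{a} has moves ∅
Reachable graph of Q (2 states):
  t0 = rec X. b.(a.X)\{a} has moves ··b··> t1
  t1 = (a.(rec X. b.(a.X)\{a}))\{a} has moves ∅
Bisimilarity quotient blocks:
  B0 = {s0, t0}
  B1 = {s1, t1}
s0 ∈ B0, t0 ∈ B0 → same block
Bisimilar ⇒ trace-equivalent.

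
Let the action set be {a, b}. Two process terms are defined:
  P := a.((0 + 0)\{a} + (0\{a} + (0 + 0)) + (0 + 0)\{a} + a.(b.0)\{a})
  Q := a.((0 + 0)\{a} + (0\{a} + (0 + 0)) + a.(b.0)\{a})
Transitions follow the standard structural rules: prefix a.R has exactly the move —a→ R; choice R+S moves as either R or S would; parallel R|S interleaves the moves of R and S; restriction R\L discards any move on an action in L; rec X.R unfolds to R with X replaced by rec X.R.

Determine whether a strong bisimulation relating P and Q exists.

P ~ Q

P's transition system — 4 states:
  s0 = a.((0 + 0)\{a} + (0\{a} + (0 + 0)) + (0 + 0)\{a} + a.(b.0)\{a}) :: ··a··> s1
  s1 = (0 + 0)\{a} + (0\{a} + (0 + 0)) + (0 + 0)\{a} + a.(b.0)\{a} :: ··a··> s2
  s2 = (b.0)\{a} :: ··b··> s3
  s3 = 0\{a} :: ·
Q's transition system — 4 states:
  t0 = a.((0 + 0)\{a} + (0\{a} + (0 + 0)) + a.(b.0)\{a}) :: ··a··> t1
  t1 = (0 + 0)\{a} + (0\{a} + (0 + 0)) + a.(b.0)\{a} :: ··a··> t2
  t2 = (b.0)\{a} :: ··b··> t3
  t3 = 0\{a} :: ·
Bisimilarity quotient blocks:
  B0 = {s0, t0}
  B1 = {s1, t1}
  B2 = {s2, t2}
  B3 = {s3, t3}
s0 ∈ B0, t0 ∈ B0 → same block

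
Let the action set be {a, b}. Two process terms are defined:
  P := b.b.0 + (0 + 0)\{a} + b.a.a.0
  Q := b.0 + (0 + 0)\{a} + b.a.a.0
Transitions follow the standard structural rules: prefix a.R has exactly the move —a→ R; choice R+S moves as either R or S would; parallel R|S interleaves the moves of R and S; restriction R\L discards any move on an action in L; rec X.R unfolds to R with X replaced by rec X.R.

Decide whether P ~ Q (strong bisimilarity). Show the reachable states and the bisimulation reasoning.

P ≁ Q

LTS(P): 5 reachable states
  u0 = b.b.0 + (0 + 0)\{a} + b.a.a.0 :: --b--▸ u1, --b--▸ u2
  u1 = a.a.0 :: --a--▸ u3
  u2 = b.0 :: --b--▸ u4
  u3 = a.0 :: --a--▸ u4
  u4 = 0 :: ·
LTS(Q): 4 reachable states
  v0 = b.0 + (0 + 0)\{a} + b.a.a.0 :: --b--▸ v1, --b--▸ v2
  v1 = 0 :: ·
  v2 = a.a.0 :: --a--▸ v3
  v3 = a.0 :: --a--▸ v1
Partition-refinement fixed point:
  B0 = {u0}
  B1 = {u2}
  B2 = {u4, v1}
  B3 = {u1, v2}
  B4 = {u3, v3}
  B5 = {v0}
u0 ∈ B0, v0 ∈ B5 → different blocks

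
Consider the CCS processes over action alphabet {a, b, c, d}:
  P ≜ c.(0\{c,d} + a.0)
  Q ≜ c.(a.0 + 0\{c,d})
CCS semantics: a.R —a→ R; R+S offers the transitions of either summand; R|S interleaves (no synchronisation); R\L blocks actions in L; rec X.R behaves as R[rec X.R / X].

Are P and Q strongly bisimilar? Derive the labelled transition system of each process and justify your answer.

Reachable graph of P (3 states):
  m0 = c.(0\{c,d} + a.0) :: —c→ m1
  m1 = 0\{c,d} + a.0 :: —a→ m2
  m2 = 0 :: (no moves)
Reachable graph of Q (3 states):
  n0 = c.(a.0 + 0\{c,d}) :: —c→ n1
  n1 = a.0 + 0\{c,d} :: —a→ n2
  n2 = 0 :: (no moves)
Partition-refinement fixed point:
  B0 = {m0, n0}
  B1 = {m1, n1}
  B2 = {m2, n2}
m0 ∈ B0, n0 ∈ B0 → same block

YES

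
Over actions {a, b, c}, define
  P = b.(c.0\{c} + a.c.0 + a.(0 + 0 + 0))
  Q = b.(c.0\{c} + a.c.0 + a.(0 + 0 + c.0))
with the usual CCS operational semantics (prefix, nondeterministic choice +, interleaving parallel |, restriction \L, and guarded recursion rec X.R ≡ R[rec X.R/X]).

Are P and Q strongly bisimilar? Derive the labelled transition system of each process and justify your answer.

Reachable graph of P (6 states):
  p0 = b.(c.0\{c} + a.c.0 + a.(0 + 0 + 0)) :: ··b··> p1
  p1 = c.0\{c} + a.c.0 + a.(0 + 0 + 0) :: ··a··> p2, ··a··> p3, ··c··> p4
  p2 = 0 + 0 + 0 :: stopped
  p3 = c.0 :: ··c··> p5
  p4 = 0\{c} :: stopped
  p5 = 0 :: stopped
Reachable graph of Q (6 states):
  q0 = b.(c.0\{c} + a.c.0 + a.(0 + 0 + c.0)) :: ··b··> q1
  q1 = c.0\{c} + a.c.0 + a.(0 + 0 + c.0) :: ··a··> q2, ··a··> q3, ··c··> q4
  q2 = 0 + 0 + c.0 :: ··c··> q5
  q3 = c.0 :: ··c··> q5
  q4 = 0\{c} :: stopped
  q5 = 0 :: stopped
Coarsest stable partition (strong bisimilarity classes):
  B0 = {p0}
  B1 = {p1}
  B2 = {p2, p4, p5, q4, q5}
  B3 = {p3, q2, q3}
  B4 = {q0}
  B5 = {q1}
p0 ∈ B0, q0 ∈ B4 → different blocks

NO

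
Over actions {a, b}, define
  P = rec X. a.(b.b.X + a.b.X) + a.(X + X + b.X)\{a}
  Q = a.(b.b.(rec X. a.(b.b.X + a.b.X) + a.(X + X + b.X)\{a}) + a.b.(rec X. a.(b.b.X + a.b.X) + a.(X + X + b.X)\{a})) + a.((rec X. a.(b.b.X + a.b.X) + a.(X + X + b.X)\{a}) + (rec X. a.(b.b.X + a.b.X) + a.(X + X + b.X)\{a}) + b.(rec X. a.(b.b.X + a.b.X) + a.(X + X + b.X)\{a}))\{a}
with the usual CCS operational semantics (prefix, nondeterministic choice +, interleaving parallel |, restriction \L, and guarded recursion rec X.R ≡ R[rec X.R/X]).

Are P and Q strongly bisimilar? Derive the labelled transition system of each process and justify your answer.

P's transition system — 5 states:
  s0 = rec X. a.(b.b.X + a.b.X) + a.(X + X + b.X)\{a} :: =a=> s1, =a=> s2
  s1 = ((rec X. a.(b.b.X + a.b.X) + a.(X + X + b.X)\{a}) + (rec X. a.(b.b.X + a.b.X) + a.(X + X + b.X)\{a}) + b.(rec X. a.(b.b.X + a.b.X) + a.(X + X + b.X)\{a}))\{a} :: =b=> s3
  s2 = b.b.(rec X. a.(b.b.X + a.b.X) + a.(X + X + b.X)\{a}) + a.b.(rec X. a.(b.b.X + a.b.X) + a.(X + X + b.X)\{a}) :: =a=> s4, =b=> s4
  s3 = (rec X. a.(b.b.X + a.b.X) + a.(X + X + b.X)\{a})\{a} :: ·
  s4 = b.(rec X. a.(b.b.X + a.b.X) + a.(X + X + b.X)\{a}) :: =b=> s0
Q's transition system — 6 states:
  t0 = a.(b.b.(rec X. a.(b.b.X + a.b.X) + a.(X + X + b.X)\{a}) + a.b.(rec X. a.(b.b.X + a.b.X) + a.(X + X + b.X)\{a})) + a.((rec X. a.(b.b.X + a.b.X) + a.(X + X + b.X)\{a}) + (rec X. a.(b.b.X + a.b.X) + a.(X + X + b.X)\{a}) + b.(rec X. a.(b.b.X + a.b.X) + a.(X + X + b.X)\{a}))\{a} :: =a=> t1, =a=> t2
  t1 = ((rec X. a.(b.b.X + a.b.X) + a.(X + X + b.X)\{a}) + (rec X. a.(b.b.X + a.b.X) + a.(X + X + b.X)\{a}) + b.(rec X. a.(b.b.X + a.b.X) + a.(X + X + b.X)\{a}))\{a} :: =b=> t3
  t2 = b.b.(rec X. a.(b.b.X + a.b.X) + a.(X + X + b.X)\{a}) + a.b.(rec X. a.(b.b.X + a.b.X) + a.(X + X + b.X)\{a}) :: =a=> t4, =b=> t4
  t3 = (rec X. a.(b.b.X + a.b.X) + a.(X + X + b.X)\{a})\{a} :: ·
  t4 = b.(rec X. a.(b.b.X + a.b.X) + a.(X + X + b.X)\{a}) :: =b=> t5
  t5 = rec X. a.(b.b.X + a.b.X) + a.(X + X + b.X)\{a} :: =a=> t1, =a=> t2
Partition-refinement fixed point:
  B0 = {s0, t0, t5}
  B1 = {s2, t2}
  B2 = {s4, t4}
  B3 = {s1, t1}
  B4 = {s3, t3}
s0 ∈ B0, t0 ∈ B0 → same block

P ~ Q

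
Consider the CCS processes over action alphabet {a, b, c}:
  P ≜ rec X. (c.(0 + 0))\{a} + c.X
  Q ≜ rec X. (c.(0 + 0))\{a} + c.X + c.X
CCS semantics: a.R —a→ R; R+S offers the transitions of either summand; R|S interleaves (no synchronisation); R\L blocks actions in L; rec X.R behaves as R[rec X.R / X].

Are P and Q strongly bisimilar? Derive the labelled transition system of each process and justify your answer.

P's transition system — 2 states:
  s0 = rec X. (c.(0 + 0))\{a} + c.X ⊢ =c=> s0, =c=> s1
  s1 = (0 + 0)\{a} ⊢ deadlocked
Q's transition system — 2 states:
  t0 = rec X. (c.(0 + 0))\{a} + c.X + c.X ⊢ =c=> t0, =c=> t1
  t1 = (0 + 0)\{a} ⊢ deadlocked
Partition-refinement fixed point:
  B0 = {s0, t0}
  B1 = {s1, t1}
s0 ∈ B0, t0 ∈ B0 → same block

YES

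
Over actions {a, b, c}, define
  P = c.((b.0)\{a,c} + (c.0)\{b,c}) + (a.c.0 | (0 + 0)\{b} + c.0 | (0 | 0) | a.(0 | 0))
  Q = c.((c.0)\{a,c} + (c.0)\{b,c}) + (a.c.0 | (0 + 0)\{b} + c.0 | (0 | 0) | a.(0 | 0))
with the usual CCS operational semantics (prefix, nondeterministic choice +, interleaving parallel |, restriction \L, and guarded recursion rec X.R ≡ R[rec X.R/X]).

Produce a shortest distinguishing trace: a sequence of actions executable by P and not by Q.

cb

LTS(P): 8 reachable states
  m0 = c.((b.0)\{a,c} + (c.0)\{b,c}) + (a.c.0 | (0 + 0)\{b} + c.0 | (0 | 0) | a.(0 | 0)) → --a--▸ m1, --a--▸ m2, --c--▸ m3, --c--▸ m4
  m1 = c.0 | (0 + 0)\{b} → --c--▸ m5
  m2 = c.0 | (0 | 0) | (0 | 0) → --c--▸ m6
  m3 = (b.0)\{a,c} + (c.0)\{b,c} → --b--▸ m7
  m4 = 0 | (0 | 0) | a.(0 | 0) → --a--▸ m6
  m5 = 0 | (0 + 0)\{b} → ·
  m6 = 0 | (0 | 0) | (0 | 0) → ·
  m7 = 0\{a,c} → ·
LTS(Q): 7 reachable states
  n0 = c.((c.0)\{a,c} + (c.0)\{b,c}) + (a.c.0 | (0 + 0)\{b} + c.0 | (0 | 0) | a.(0 | 0)) → --a--▸ n1, --a--▸ n2, --c--▸ n3, --c--▸ n4
  n1 = c.0 | (0 + 0)\{b} → --c--▸ n5
  n2 = c.0 | (0 | 0) | (0 | 0) → --c--▸ n6
  n3 = (c.0)\{a,c} + (c.0)\{b,c} → ·
  n4 = 0 | (0 | 0) | a.(0 | 0) → --a--▸ n6
  n5 = 0 | (0 + 0)\{b} → ·
  n6 = 0 | (0 | 0) | (0 | 0) → ·
Trace ⟨cb⟩ through P, begin at {m0}:
  [1] c ⇒ {m3, m4}
  [2] b ⇒ {m7}
  P completes σ.
Trace ⟨cb⟩ through Q, begin at {n0}:
  [1] c ⇒ {n3, n4}
  [2] b ⇒ ∅  — Q cannot continue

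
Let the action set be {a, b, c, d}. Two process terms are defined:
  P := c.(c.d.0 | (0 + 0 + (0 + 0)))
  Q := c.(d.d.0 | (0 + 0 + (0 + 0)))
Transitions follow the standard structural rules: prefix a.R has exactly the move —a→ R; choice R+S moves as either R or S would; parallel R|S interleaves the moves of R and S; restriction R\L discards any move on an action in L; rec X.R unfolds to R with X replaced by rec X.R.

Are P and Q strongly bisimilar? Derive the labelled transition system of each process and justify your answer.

Reachable graph of P (4 states):
  u0 = c.(c.d.0 | (0 + 0 + (0 + 0))) :: --c--▸ u1
  u1 = c.d.0 | (0 + 0 + (0 + 0)) :: --c--▸ u2
  u2 = d.0 | (0 + 0 + (0 + 0)) :: --d--▸ u3
  u3 = 0 | (0 + 0 + (0 + 0)) :: stopped
Reachable graph of Q (4 states):
  v0 = c.(d.d.0 | (0 + 0 + (0 + 0))) :: --c--▸ v1
  v1 = d.d.0 | (0 + 0 + (0 + 0)) :: --d--▸ v2
  v2 = d.0 | (0 + 0 + (0 + 0)) :: --d--▸ v3
  v3 = 0 | (0 + 0 + (0 + 0)) :: stopped
Coarsest stable partition (strong bisimilarity classes):
  B0 = {u0}
  B1 = {u1}
  B2 = {u2, v2}
  B3 = {u3, v3}
  B4 = {v0}
  B5 = {v1}
u0 ∈ B0, v0 ∈ B4 → different blocks

NO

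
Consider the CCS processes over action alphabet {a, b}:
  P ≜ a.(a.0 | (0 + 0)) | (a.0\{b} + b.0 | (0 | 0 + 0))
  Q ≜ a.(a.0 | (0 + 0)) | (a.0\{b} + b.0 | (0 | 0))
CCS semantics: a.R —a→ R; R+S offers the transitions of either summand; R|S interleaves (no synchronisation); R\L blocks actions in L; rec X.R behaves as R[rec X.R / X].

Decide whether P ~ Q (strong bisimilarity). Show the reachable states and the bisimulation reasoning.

bisimilar

P's transition system — 9 states:
  s0 = a.(a.0 | (0 + 0)) | (a.0\{b} + b.0 | (0 | 0 + 0)) :: —a→ s1, —a→ s2, —b→ s3
  s1 = a.(a.0 | (0 + 0)) | 0\{b} :: —a→ s4
  s2 = a.0 | (0 + 0) | (a.0\{b} + b.0 | (0 | 0 + 0)) :: —a→ s4, —a→ s5, —b→ s6
  s3 = a.(a.0 | (0 + 0)) | (0 | (0 | 0 + 0)) :: —a→ s6
  s4 = a.0 | (0 + 0) | 0\{b} :: —a→ s7
  s5 = 0 | (0 + 0) | (a.0\{b} + b.0 | (0 | 0 + 0)) :: —a→ s7, —b→ s8
  s6 = a.0 | (0 + 0) | (0 | (0 | 0 + 0)) :: —a→ s8
  s7 = 0 | (0 + 0) | 0\{b} :: (no moves)
  s8 = 0 | (0 + 0) | (0 | (0 | 0 + 0)) :: (no moves)
Q's transition system — 9 states:
  t0 = a.(a.0 | (0 + 0)) | (a.0\{b} + b.0 | (0 | 0)) :: —a→ t1, —a→ t2, —b→ t3
  t1 = a.(a.0 | (0 + 0)) | 0\{b} :: —a→ t4
  t2 = a.0 | (0 + 0) | (a.0\{b} + b.0 | (0 | 0)) :: —a→ t4, —a→ t5, —b→ t6
  t3 = a.(a.0 | (0 + 0)) | (0 | (0 | 0)) :: —a→ t6
  t4 = a.0 | (0 + 0) | 0\{b} :: —a→ t7
  t5 = 0 | (0 + 0) | (a.0\{b} + b.0 | (0 | 0)) :: —a→ t7, —b→ t8
  t6 = a.0 | (0 + 0) | (0 | (0 | 0)) :: —a→ t8
  t7 = 0 | (0 + 0) | 0\{b} :: (no moves)
  t8 = 0 | (0 + 0) | (0 | (0 | 0)) :: (no moves)
Coarsest stable partition (strong bisimilarity classes):
  B0 = {s0, t0}
  B1 = {s2, t2}
  B2 = {s5, t5}
  B3 = {s7, s8, t7, t8}
  B4 = {s4, s6, t4, t6}
  B5 = {s1, s3, t1, t3}
s0 ∈ B0, t0 ∈ B0 → same block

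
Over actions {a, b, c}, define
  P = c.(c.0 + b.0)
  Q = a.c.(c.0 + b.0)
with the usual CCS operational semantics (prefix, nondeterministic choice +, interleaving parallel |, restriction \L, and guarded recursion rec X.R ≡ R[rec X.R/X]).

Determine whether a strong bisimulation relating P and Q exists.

not bisimilar

LTS(P): 3 reachable states
  p0 = c.(c.0 + b.0) → --c--▸ p1
  p1 = c.0 + b.0 → --b--▸ p2, --c--▸ p2
  p2 = 0 → deadlocked
LTS(Q): 4 reachable states
  q0 = a.c.(c.0 + b.0) → --a--▸ q1
  q1 = c.(c.0 + b.0) → --c--▸ q2
  q2 = c.0 + b.0 → --b--▸ q3, --c--▸ q3
  q3 = 0 → deadlocked
Partition-refinement fixed point:
  B0 = {p0, q1}
  B1 = {p1, q2}
  B2 = {p2, q3}
  B3 = {q0}
p0 ∈ B0, q0 ∈ B3 → different blocks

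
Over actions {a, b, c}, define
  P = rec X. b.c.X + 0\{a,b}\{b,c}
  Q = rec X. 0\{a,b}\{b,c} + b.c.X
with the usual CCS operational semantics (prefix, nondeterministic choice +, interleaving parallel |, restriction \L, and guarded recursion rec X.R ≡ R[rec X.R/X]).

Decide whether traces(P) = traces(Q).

P's transition system — 2 states:
  s0 = rec X. b.c.X + 0\{a,b}\{b,c} ⊢ --b--▸ s1
  s1 = c.(rec X. b.c.X + 0\{a,b}\{b,c}) ⊢ --c--▸ s0
Q's transition system — 2 states:
  t0 = rec X. 0\{a,b}\{b,c} + b.c.X ⊢ --b--▸ t1
  t1 = c.(rec X. 0\{a,b}\{b,c} + b.c.X) ⊢ --c--▸ t0
Partition-refinement fixed point:
  B0 = {s0, t0}
  B1 = {s1, t1}
s0 ∈ B0, t0 ∈ B0 → same block
Bisimilar ⇒ trace-equivalent.

trace-equivalent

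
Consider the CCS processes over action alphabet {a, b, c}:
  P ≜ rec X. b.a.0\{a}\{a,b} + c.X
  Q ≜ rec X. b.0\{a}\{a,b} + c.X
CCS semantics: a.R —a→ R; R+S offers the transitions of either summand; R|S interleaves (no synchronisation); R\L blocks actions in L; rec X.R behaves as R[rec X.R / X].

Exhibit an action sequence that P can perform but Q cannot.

Reachable graph of P (3 states):
  m0 = rec X. b.a.0\{a}\{a,b} + c.X has moves =b=> m1, =c=> m0
  m1 = a.0\{a}\{a,b} has moves =a=> m2
  m2 = 0\{a}\{a,b} has moves ∅
Reachable graph of Q (2 states):
  n0 = rec X. b.0\{a}\{a,b} + c.X has moves =b=> n1, =c=> n0
  n1 = 0\{a}\{a,b} has moves ∅
Run σ = ⟨ba⟩ on P: start {m0}
  after b @ step 1: {m1}
  after a @ step 2: {m2}
  P completes σ.
Run σ = ⟨ba⟩ on Q: start {n0}
  after b @ step 1: {n1}
  after a @ step 2: no successor for Q

ba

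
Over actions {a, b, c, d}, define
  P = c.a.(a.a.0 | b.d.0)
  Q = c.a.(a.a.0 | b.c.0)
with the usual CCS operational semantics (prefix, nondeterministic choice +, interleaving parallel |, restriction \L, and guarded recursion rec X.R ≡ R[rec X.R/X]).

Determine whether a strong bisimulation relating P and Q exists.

NO

LTS(P): 11 reachable states
  s0 = c.a.(a.a.0 | b.d.0) has moves =c=> s1
  s1 = a.(a.a.0 | b.d.0) has moves =a=> s2
  s2 = a.a.0 | b.d.0 has moves =a=> s3, =b=> s4
  s3 = a.0 | b.d.0 has moves =a=> s5, =b=> s6
  s4 = a.a.0 | d.0 has moves =a=> s6, =d=> s7
  s5 = 0 | b.d.0 has moves =b=> s8
  s6 = a.0 | d.0 has moves =a=> s8, =d=> s9
  s7 = a.a.0 | 0 has moves =a=> s9
  s8 = 0 | d.0 has moves =d=> s10
  s9 = a.0 | 0 has moves =a=> s10
  s10 = 0 | 0 has moves stopped
LTS(Q): 11 reachable states
  t0 = c.a.(a.a.0 | b.c.0) has moves =c=> t1
  t1 = a.(a.a.0 | b.c.0) has moves =a=> t2
  t2 = a.a.0 | b.c.0 has moves =a=> t3, =b=> t4
  t3 = a.0 | b.c.0 has moves =a=> t5, =b=> t6
  t4 = a.a.0 | c.0 has moves =a=> t6, =c=> t7
  t5 = 0 | b.c.0 has moves =b=> t8
  t6 = a.0 | c.0 has moves =a=> t8, =c=> t9
  t7 = a.a.0 | 0 has moves =a=> t9
  t8 = 0 | c.0 has moves =c=> t10
  t9 = a.0 | 0 has moves =a=> t10
  t10 = 0 | 0 has moves stopped
Coarsest stable partition (strong bisimilarity classes):
  B0 = {s0}
  B1 = {s1}
  B2 = {s2}
  B3 = {s4}
  B4 = {s6}
  B5 = {s8}
  B6 = {s10, t10}
  B7 = {s9, t9}
  B8 = {s7, t7}
  B9 = {s3}
  B10 = {s5}
  B11 = {t0}
  B12 = {t1}
  B13 = {t2}
  B14 = {t4}
  B15 = {t6}
  B16 = {t8}
  B17 = {t3}
  B18 = {t5}
s0 ∈ B0, t0 ∈ B11 → different blocks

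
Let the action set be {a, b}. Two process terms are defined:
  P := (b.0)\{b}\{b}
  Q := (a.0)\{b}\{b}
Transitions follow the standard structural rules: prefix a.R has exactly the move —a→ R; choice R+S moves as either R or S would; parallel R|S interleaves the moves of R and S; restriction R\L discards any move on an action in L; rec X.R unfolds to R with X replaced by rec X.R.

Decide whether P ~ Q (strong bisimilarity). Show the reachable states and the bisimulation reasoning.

not bisimilar

P's transition system — 1 states:
  u0 = (b.0)\{b}\{b} | ·
Q's transition system — 2 states:
  v0 = (a.0)\{b}\{b} | —a→ v1
  v1 = 0\{b}\{b} | ·
Bisimilarity quotient blocks:
  B0 = {u0, v1}
  B1 = {v0}
u0 ∈ B0, v0 ∈ B1 → different blocks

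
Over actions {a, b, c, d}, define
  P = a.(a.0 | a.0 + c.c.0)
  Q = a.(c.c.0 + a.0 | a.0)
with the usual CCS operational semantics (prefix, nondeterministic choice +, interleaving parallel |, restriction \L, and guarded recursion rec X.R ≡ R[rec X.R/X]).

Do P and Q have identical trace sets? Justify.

traces(P) = traces(Q)

Reachable graph of P (7 states):
  m0 = a.(a.0 | a.0 + c.c.0) has moves ··a··> m1
  m1 = a.0 | a.0 + c.c.0 has moves ··a··> m2, ··a··> m3, ··c··> m4
  m2 = 0 | a.0 has moves ··a··> m5
  m3 = a.0 | 0 has moves ··a··> m5
  m4 = c.0 has moves ··c··> m6
  m5 = 0 | 0 has moves ∅
  m6 = 0 has moves ∅
Reachable graph of Q (7 states):
  n0 = a.(c.c.0 + a.0 | a.0) has moves ··a··> n1
  n1 = c.c.0 + a.0 | a.0 has moves ··a··> n2, ··a··> n3, ··c··> n4
  n2 = 0 | a.0 has moves ··a··> n5
  n3 = a.0 | 0 has moves ··a··> n5
  n4 = c.0 has moves ··c··> n6
  n5 = 0 | 0 has moves ∅
  n6 = 0 has moves ∅
Partition-refinement fixed point:
  B0 = {m0, n0}
  B1 = {m1, n1}
  B2 = {m4, n4}
  B3 = {m5, m6, n5, n6}
  B4 = {m2, m3, n2, n3}
m0 ∈ B0, n0 ∈ B0 → same block
Bisimilar ⇒ trace-equivalent.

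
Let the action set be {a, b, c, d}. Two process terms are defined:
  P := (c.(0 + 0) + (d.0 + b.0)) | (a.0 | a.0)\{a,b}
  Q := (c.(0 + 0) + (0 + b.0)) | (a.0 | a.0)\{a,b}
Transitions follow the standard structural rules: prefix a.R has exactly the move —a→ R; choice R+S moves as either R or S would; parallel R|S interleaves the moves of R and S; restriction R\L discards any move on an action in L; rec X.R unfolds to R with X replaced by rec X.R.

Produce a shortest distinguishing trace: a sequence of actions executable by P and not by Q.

Reachable graph of P (3 states):
  s0 = (c.(0 + 0) + (d.0 + b.0)) | (a.0 | a.0)\{a,b} → —b→ s1, —c→ s2, —d→ s1
  s1 = 0 | (a.0 | a.0)\{a,b} → stopped
  s2 = (0 + 0) | (a.0 | a.0)\{a,b} → stopped
Reachable graph of Q (3 states):
  t0 = (c.(0 + 0) + (0 + b.0)) | (a.0 | a.0)\{a,b} → —b→ t1, —c→ t2
  t1 = 0 | (a.0 | a.0)\{a,b} → stopped
  t2 = (0 + 0) | (a.0 | a.0)\{a,b} → stopped
Trace ⟨d⟩ through P, begin at {s0}:
  step 1 (d): {s1}
  ✓ P
Trace ⟨d⟩ through Q, begin at {t0}:
  step 1 (d): ∅  — Q cannot continue

d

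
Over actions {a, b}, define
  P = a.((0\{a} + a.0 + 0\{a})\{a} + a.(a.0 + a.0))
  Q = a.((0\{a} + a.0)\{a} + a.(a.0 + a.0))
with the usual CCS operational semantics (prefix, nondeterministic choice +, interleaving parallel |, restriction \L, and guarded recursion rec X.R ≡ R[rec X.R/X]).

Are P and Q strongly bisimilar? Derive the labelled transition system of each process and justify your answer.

YES

Reachable graph of P (4 states):
  p0 = a.((0\{a} + a.0 + 0\{a})\{a} + a.(a.0 + a.0)) :: ··a··> p1
  p1 = (0\{a} + a.0 + 0\{a})\{a} + a.(a.0 + a.0) :: ··a··> p2
  p2 = a.0 + a.0 :: ··a··> p3
  p3 = 0 :: deadlocked
Reachable graph of Q (4 states):
  q0 = a.((0\{a} + a.0)\{a} + a.(a.0 + a.0)) :: ··a··> q1
  q1 = (0\{a} + a.0)\{a} + a.(a.0 + a.0) :: ··a··> q2
  q2 = a.0 + a.0 :: ··a··> q3
  q3 = 0 :: deadlocked
Coarsest stable partition (strong bisimilarity classes):
  B0 = {p0, q0}
  B1 = {p1, q1}
  B2 = {p2, q2}
  B3 = {p3, q3}
p0 ∈ B0, q0 ∈ B0 → same block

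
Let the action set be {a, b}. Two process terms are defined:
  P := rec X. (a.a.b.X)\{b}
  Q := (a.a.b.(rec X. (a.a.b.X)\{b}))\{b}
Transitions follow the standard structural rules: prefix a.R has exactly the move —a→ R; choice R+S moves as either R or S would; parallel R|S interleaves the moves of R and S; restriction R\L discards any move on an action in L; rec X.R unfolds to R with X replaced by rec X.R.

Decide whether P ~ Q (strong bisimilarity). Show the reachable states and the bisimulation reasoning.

YES

Reachable graph of P (3 states):
  u0 = rec X. (a.a.b.X)\{b} | -a-> u1
  u1 = (a.b.(rec X. (a.a.b.X)\{b}))\{b} | -a-> u2
  u2 = (b.(rec X. (a.a.b.X)\{b}))\{b} | deadlocked
Reachable graph of Q (3 states):
  v0 = (a.a.b.(rec X. (a.a.b.X)\{b}))\{b} | -a-> v1
  v1 = (a.b.(rec X. (a.a.b.X)\{b}))\{b} | -a-> v2
  v2 = (b.(rec X. (a.a.b.X)\{b}))\{b} | deadlocked
Coarsest stable partition (strong bisimilarity classes):
  B0 = {u0, v0}
  B1 = {u1, v1}
  B2 = {u2, v2}
u0 ∈ B0, v0 ∈ B0 → same block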